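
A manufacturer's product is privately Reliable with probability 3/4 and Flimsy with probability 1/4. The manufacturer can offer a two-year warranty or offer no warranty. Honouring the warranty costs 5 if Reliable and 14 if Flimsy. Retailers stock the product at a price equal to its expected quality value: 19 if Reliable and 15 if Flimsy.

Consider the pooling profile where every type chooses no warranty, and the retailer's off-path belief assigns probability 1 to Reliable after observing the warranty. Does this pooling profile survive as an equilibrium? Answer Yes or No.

Yes

On path, the retailer holds the prior and pays 3/4·19 + 1/4·15 = 18. Off path (the warranty), believing Reliable, it pays 19.
Reliable: no warranty nets 18; the warranty nets 19 − 5 = 14. Reliable stays.
Flimsy: no warranty nets 18; the warranty nets 19 − 14 = 5. Flimsy stays.
No type deviates, so pooling is sustained.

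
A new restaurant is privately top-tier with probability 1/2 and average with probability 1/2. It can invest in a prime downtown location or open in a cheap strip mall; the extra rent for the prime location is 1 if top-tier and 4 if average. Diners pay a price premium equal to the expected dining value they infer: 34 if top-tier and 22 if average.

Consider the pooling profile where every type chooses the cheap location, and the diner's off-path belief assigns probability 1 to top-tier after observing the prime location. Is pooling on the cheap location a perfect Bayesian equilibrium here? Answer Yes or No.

On path, the diner holds the prior and pays 1/2·34 + 1/2·22 = 28. Off path (the prime location), believing top-tier, it pays 34.
top-tier: the cheap location nets 28; the prime location nets 34 − 1 = 33. top-tier would deviate.
average: the cheap location nets 28; the prime location nets 34 − 4 = 30. average would deviate.
A type deviates, so pooling fails.

No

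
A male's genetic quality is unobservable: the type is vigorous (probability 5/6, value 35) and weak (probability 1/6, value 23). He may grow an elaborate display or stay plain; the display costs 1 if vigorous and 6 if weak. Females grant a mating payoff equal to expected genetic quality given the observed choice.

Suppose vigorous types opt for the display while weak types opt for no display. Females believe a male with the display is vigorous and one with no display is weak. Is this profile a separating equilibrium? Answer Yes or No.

Under these beliefs, the display earns mating payoff 35 and no display earns mating payoff 23.
vigorous: the display nets 35 − 1 = 34; no display nets 23. vigorous prefers the display.
weak: the display nets 35 − 6 = 29; no display nets 23. weak would deviate to the display.
weak has a profitable deviation, so the profile is not an equilibrium.

No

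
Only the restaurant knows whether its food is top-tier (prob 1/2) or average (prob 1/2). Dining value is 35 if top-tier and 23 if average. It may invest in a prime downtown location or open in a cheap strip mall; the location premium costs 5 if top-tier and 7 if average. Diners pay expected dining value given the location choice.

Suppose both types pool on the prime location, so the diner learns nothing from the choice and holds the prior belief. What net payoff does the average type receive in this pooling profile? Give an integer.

22

Pooled price premium = 1/2·35 + 1/2·23 = 29.
average pays cost 7 for the prime location, so net payoff = 29 − 7 = 22.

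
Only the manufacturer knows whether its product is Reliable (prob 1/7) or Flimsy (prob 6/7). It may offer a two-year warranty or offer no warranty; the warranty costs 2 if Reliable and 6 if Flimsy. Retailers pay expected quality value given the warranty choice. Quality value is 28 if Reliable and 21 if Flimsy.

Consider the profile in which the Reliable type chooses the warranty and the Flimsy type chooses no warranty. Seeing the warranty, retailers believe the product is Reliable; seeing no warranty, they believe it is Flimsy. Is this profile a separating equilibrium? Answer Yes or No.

Under these beliefs, the warranty earns price 28 and no warranty earns price 21.
Reliable: the warranty nets 28 − 2 = 26; no warranty nets 21. Reliable prefers the warranty.
Flimsy: the warranty nets 28 − 6 = 22; no warranty nets 21. Flimsy would deviate to the warranty.
Flimsy has a profitable deviation, so the profile is not an equilibrium.

No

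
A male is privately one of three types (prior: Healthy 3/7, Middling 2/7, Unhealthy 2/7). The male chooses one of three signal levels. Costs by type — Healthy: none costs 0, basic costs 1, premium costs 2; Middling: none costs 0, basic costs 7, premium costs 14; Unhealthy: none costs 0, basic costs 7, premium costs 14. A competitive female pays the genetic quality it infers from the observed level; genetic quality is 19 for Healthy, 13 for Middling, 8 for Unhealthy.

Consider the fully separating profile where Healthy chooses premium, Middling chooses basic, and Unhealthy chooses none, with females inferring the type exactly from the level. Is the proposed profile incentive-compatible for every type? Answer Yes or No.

Separating mating payoffs: premium → 19, basic → 13, none → 8.
Healthy (assigned premium): none: 8 − 0 = 8; basic: 13 − 1 = 12; premium: 19 − 2 = 17. Healthy stays.
Middling (assigned basic): none: 8 − 0 = 8; basic: 13 − 7 = 6; premium: 19 − 14 = 5. Middling prefers none.
Unhealthy (assigned none): none: 8 − 0 = 8; basic: 13 − 7 = 6; premium: 19 − 14 = 5. Unhealthy stays.
At least one type deviates; the separating profile fails.

No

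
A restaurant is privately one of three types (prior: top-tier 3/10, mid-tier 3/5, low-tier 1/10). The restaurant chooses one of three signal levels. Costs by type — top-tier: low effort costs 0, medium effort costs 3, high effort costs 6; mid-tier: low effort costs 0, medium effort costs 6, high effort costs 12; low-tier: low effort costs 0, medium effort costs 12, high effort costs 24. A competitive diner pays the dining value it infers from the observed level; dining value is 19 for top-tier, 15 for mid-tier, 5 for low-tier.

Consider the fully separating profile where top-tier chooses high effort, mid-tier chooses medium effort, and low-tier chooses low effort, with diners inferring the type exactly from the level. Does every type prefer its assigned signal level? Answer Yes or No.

Separating price premiums: high effort → 19, medium effort → 15, low effort → 5.
top-tier (assigned high effort): low effort: 5 − 0 = 5; medium effort: 15 − 3 = 12; high effort: 19 − 6 = 13. top-tier stays.
mid-tier (assigned medium effort): low effort: 5 − 0 = 5; medium effort: 15 − 6 = 9; high effort: 19 − 12 = 7. mid-tier stays.
low-tier (assigned low effort): low effort: 5 − 0 = 5; medium effort: 15 − 12 = 3; high effort: 19 − 24 = -5. low-tier stays.
Every type prefers its assigned level; separation holds.

Yes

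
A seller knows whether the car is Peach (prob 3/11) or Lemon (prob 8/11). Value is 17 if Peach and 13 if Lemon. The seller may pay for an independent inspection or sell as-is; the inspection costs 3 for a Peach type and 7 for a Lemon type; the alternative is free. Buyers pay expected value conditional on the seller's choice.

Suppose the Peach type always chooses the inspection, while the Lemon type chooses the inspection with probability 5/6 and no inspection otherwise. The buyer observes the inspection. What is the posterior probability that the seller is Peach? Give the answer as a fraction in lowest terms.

9/29

P(the inspection) = (3/11)·1 + (8/11)·(5/6) = 29/33.
By Bayes' rule, P(Peach | the inspection) = (3/11) / (29/33) = 9/29.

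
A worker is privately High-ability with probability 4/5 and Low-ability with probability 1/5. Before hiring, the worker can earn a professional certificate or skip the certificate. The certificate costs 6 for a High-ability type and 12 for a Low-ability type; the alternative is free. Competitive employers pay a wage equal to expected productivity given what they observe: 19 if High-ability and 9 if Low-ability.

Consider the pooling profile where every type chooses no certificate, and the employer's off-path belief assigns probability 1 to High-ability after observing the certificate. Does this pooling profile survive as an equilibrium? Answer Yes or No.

Yes

On path, the employer holds the prior and pays 4/5·19 + 1/5·9 = 17. Off path (the certificate), believing High-ability, it pays 19.
High-ability: no certificate nets 17; the certificate nets 19 − 6 = 13. High-ability stays.
Low-ability: no certificate nets 17; the certificate nets 19 − 12 = 7. Low-ability stays.
No type deviates, so pooling is sustained.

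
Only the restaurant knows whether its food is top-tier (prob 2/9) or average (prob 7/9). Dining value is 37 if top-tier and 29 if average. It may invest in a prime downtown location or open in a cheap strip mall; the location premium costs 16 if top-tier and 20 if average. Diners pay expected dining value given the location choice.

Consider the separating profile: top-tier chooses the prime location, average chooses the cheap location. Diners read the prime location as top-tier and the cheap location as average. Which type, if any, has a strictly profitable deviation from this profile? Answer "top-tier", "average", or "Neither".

top-tier

The prime location pays 37; the cheap location pays 29.
top-tier: assigned the prime location, nets 37 − 16 = 21; deviating to the cheap location nets 29.
average: assigned the cheap location, nets 29; deviating to the prime location nets 37 − 20 = 17.
The top-tier type gains 8 by deviating.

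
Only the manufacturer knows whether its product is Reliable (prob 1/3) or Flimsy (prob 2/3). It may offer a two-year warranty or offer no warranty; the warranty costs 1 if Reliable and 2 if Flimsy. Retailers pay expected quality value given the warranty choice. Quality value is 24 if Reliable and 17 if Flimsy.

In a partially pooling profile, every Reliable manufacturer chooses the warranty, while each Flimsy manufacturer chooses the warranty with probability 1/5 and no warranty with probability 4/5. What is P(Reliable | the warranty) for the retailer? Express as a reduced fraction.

P(the warranty) = (1/3)·1 + (2/3)·(1/5) = 7/15.
By Bayes' rule, P(Reliable | the warranty) = (1/3) / (7/15) = 5/7.

5/7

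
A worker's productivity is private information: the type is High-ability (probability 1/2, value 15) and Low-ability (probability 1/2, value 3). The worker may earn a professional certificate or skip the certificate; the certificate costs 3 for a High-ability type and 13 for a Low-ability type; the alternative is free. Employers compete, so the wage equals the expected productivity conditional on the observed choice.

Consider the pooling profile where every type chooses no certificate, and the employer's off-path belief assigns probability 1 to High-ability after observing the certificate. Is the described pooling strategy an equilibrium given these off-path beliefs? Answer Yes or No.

On path, the employer holds the prior and pays 1/2·15 + 1/2·3 = 9. Off path (the certificate), believing High-ability, it pays 15.
High-ability: no certificate nets 9; the certificate nets 15 − 3 = 12. High-ability would deviate.
Low-ability: no certificate nets 9; the certificate nets 15 − 13 = 2. Low-ability stays.
A type deviates, so pooling fails.

No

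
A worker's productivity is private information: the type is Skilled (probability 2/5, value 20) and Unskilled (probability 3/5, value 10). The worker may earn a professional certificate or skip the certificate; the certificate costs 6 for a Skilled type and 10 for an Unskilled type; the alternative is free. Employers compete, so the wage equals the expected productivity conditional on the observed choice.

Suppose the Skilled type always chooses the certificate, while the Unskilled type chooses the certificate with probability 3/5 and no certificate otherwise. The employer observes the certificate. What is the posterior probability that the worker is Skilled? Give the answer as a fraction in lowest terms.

10/19

P(the certificate) = (2/5)·1 + (3/5)·(3/5) = 19/25.
By Bayes' rule, P(Skilled | the certificate) = (2/5) / (19/25) = 10/19.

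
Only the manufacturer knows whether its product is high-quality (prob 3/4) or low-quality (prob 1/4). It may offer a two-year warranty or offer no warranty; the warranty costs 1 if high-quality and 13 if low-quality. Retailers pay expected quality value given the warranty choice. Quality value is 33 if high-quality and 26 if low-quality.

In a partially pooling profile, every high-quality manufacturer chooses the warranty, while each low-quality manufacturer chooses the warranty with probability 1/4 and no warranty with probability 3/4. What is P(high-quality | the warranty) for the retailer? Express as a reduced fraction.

P(the warranty) = (3/4)·1 + (1/4)·(1/4) = 13/16.
By Bayes' rule, P(high-quality | the warranty) = (3/4) / (13/16) = 12/13.

12/13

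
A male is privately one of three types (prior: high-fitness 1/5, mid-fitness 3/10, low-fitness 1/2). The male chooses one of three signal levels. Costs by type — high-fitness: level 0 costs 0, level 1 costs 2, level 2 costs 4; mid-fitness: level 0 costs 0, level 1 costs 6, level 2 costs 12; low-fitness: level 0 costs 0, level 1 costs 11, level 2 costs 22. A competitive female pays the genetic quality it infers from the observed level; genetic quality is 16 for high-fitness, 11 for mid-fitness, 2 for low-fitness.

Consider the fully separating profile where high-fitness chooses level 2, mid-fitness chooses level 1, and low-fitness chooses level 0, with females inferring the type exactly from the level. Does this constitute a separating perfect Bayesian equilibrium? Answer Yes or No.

Yes

Separating mating payoffs: level 2 → 16, level 1 → 11, level 0 → 2.
high-fitness (assigned level 2): level 0: 2 − 0 = 2; level 1: 11 − 2 = 9; level 2: 16 − 4 = 12. high-fitness stays.
mid-fitness (assigned level 1): level 0: 2 − 0 = 2; level 1: 11 − 6 = 5; level 2: 16 − 12 = 4. mid-fitness stays.
low-fitness (assigned level 0): level 0: 2 − 0 = 2; level 1: 11 − 11 = 0; level 2: 16 − 22 = -6. low-fitness stays.
Every type prefers its assigned level; separation holds.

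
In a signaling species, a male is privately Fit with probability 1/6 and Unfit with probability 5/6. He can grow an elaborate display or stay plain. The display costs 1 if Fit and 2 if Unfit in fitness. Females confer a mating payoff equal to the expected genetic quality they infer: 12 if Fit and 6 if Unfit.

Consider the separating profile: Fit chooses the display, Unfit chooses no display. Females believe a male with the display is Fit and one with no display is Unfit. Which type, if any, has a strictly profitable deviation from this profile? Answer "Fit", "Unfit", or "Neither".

Unfit

The display pays 12; no display pays 6.
Fit: assigned the display, nets 12 − 1 = 11; deviating to no display nets 6.
Unfit: assigned no display, nets 6; deviating to the display nets 12 − 2 = 10.
The Unfit type gains 4 by deviating.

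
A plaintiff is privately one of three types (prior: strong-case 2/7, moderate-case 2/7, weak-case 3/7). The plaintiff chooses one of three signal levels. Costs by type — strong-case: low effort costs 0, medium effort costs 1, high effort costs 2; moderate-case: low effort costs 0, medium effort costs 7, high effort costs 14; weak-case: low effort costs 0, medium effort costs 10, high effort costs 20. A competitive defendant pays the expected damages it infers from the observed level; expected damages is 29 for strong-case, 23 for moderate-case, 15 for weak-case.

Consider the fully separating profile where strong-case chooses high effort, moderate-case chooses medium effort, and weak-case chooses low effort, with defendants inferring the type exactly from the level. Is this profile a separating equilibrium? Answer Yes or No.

Separating settlements: high effort → 29, medium effort → 23, low effort → 15.
strong-case (assigned high effort): low effort: 15 − 0 = 15; medium effort: 23 − 1 = 22; high effort: 29 − 2 = 27. strong-case stays.
moderate-case (assigned medium effort): low effort: 15 − 0 = 15; medium effort: 23 − 7 = 16; high effort: 29 − 14 = 15. moderate-case stays.
weak-case (assigned low effort): low effort: 15 − 0 = 15; medium effort: 23 − 10 = 13; high effort: 29 − 20 = 9. weak-case stays.
Every type prefers its assigned level; separation holds.

Yes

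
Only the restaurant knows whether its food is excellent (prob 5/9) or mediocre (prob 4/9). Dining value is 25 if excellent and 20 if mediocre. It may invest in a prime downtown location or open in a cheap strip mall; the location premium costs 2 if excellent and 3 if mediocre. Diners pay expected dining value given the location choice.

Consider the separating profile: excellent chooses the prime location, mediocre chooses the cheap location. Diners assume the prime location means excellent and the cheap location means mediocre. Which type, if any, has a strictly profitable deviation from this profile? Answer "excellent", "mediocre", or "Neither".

The prime location pays 25; the cheap location pays 20.
excellent: assigned the prime location, nets 25 − 2 = 23; deviating to the cheap location nets 20.
mediocre: assigned the cheap location, nets 20; deviating to the prime location nets 25 − 3 = 22.
The mediocre type gains 2 by deviating.

mediocre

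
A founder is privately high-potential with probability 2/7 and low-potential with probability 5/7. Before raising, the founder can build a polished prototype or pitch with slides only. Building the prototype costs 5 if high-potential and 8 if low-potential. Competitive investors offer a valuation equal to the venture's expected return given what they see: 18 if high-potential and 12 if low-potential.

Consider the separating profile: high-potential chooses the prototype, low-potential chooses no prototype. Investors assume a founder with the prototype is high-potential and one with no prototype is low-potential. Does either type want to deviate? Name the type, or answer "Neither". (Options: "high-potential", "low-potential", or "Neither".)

Neither

The prototype pays 18; no prototype pays 12.
high-potential: assigned the prototype, nets 18 − 5 = 13; deviating to no prototype nets 12.
low-potential: assigned no prototype, nets 12; deviating to the prototype nets 18 − 8 = 10.
Both types strictly prefer their assigned action; no profitable deviation.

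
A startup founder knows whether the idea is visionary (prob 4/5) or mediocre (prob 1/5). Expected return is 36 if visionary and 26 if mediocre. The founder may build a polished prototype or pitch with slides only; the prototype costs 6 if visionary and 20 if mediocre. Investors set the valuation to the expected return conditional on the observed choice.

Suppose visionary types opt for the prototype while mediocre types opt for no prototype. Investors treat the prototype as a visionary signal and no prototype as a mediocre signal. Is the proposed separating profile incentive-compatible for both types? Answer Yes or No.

Under these beliefs, the prototype earns valuation 36 and no prototype earns valuation 26.
visionary: the prototype nets 36 − 6 = 30; no prototype nets 26. visionary prefers the prototype.
mediocre: the prototype nets 36 − 20 = 16; no prototype nets 26. mediocre prefers no prototype.
Neither type deviates, so the separating profile is an equilibrium.

Yes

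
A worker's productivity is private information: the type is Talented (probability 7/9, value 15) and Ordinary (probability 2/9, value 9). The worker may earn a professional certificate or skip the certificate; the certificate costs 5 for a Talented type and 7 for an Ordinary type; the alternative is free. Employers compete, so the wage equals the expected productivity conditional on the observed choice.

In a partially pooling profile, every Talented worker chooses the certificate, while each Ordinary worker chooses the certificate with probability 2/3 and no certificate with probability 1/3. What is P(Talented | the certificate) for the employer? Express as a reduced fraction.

21/25

P(the certificate) = (7/9)·1 + (2/9)·(2/3) = 25/27.
By Bayes' rule, P(Talented | the certificate) = (7/9) / (25/27) = 21/25.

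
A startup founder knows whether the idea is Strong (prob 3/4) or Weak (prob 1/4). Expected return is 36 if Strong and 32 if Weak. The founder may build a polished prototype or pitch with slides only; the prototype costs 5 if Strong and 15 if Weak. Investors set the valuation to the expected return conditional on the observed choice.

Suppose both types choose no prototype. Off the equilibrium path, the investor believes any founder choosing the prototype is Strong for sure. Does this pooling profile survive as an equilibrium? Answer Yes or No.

Yes

On path, the investor holds the prior and pays 3/4·36 + 1/4·32 = 35. Off path (the prototype), believing Strong, it pays 36.
Strong: no prototype nets 35; the prototype nets 36 − 5 = 31. Strong stays.
Weak: no prototype nets 35; the prototype nets 36 − 15 = 21. Weak stays.
No type deviates, so pooling is sustained.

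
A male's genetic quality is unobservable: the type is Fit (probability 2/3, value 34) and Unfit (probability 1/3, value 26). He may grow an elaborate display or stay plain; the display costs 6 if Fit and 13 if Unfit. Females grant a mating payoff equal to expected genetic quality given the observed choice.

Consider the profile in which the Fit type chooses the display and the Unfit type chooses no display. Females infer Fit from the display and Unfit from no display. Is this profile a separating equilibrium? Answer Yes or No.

Yes

Under these beliefs, the display earns mating payoff 34 and no display earns mating payoff 26.
Fit: the display nets 34 − 6 = 28; no display nets 26. Fit prefers the display.
Unfit: the display nets 34 − 13 = 21; no display nets 26. Unfit prefers no display.
Neither type deviates, so the separating profile is an equilibrium.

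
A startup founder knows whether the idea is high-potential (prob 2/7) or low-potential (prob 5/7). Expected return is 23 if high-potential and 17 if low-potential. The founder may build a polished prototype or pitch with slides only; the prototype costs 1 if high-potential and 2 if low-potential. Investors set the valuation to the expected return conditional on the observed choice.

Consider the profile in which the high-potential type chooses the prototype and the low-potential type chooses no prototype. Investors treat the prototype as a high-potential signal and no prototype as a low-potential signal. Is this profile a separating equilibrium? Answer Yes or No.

Under these beliefs, the prototype earns valuation 23 and no prototype earns valuation 17.
high-potential: the prototype nets 23 − 1 = 22; no prototype nets 17. high-potential prefers the prototype.
low-potential: the prototype nets 23 − 2 = 21; no prototype nets 17. low-potential would deviate to the prototype.
low-potential has a profitable deviation, so the profile is not an equilibrium.

No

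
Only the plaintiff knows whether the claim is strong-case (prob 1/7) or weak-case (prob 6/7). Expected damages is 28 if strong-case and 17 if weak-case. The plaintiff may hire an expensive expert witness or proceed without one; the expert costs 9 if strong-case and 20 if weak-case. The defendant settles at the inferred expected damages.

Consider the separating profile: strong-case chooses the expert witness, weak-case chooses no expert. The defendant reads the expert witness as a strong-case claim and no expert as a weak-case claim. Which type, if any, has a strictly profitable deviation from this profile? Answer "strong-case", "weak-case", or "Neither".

The expert witness pays 28; no expert pays 17.
strong-case: assigned the expert witness, nets 28 − 9 = 19; deviating to no expert nets 17.
weak-case: assigned no expert, nets 17; deviating to the expert witness nets 28 − 20 = 8.
Both types strictly prefer their assigned action; no profitable deviation.

Neither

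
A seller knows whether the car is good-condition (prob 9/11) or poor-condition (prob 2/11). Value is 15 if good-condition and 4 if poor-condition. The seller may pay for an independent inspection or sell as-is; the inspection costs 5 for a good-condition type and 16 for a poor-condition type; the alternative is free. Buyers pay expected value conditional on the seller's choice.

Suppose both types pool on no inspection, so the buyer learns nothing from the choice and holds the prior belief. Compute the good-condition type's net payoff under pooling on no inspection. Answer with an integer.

Pooled price = 9/11·15 + 2/11·4 = 13.
good-condition pays no cost for no inspection, so net payoff = 13.

13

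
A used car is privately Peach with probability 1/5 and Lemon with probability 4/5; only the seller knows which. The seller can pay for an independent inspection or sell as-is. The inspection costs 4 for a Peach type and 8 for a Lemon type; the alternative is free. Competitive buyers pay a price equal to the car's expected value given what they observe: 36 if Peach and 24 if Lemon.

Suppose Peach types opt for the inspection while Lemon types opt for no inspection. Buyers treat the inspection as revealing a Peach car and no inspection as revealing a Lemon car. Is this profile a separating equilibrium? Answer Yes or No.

Under these beliefs, the inspection earns price 36 and no inspection earns price 24.
Peach: the inspection nets 36 − 4 = 32; no inspection nets 24. Peach prefers the inspection.
Lemon: the inspection nets 36 − 8 = 28; no inspection nets 24. Lemon would deviate to the inspection.
Lemon has a profitable deviation, so the profile is not an equilibrium.

No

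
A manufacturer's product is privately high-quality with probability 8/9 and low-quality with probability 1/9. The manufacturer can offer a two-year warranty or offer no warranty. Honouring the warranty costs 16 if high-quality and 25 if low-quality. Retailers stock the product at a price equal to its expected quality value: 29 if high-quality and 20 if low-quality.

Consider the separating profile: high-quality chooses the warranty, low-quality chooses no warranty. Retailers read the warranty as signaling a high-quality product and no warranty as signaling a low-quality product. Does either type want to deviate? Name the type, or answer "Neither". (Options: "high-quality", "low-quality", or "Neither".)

The warranty pays 29; no warranty pays 20.
high-quality: assigned the warranty, nets 29 − 16 = 13; deviating to no warranty nets 20.
low-quality: assigned no warranty, nets 20; deviating to the warranty nets 29 − 25 = 4.
The high-quality type gains 7 by deviating.

high-quality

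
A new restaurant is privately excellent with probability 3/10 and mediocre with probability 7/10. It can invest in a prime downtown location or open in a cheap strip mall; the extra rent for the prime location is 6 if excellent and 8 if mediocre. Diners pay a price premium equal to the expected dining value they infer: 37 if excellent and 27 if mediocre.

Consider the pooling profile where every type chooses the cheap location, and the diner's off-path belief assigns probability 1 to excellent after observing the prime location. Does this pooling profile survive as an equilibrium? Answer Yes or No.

On path, the diner holds the prior and pays 3/10·37 + 7/10·27 = 30. Off path (the prime location), believing excellent, it pays 37.
excellent: the cheap location nets 30; the prime location nets 37 − 6 = 31. excellent would deviate.
mediocre: the cheap location nets 30; the prime location nets 37 − 8 = 29. mediocre stays.
A type deviates, so pooling fails.

No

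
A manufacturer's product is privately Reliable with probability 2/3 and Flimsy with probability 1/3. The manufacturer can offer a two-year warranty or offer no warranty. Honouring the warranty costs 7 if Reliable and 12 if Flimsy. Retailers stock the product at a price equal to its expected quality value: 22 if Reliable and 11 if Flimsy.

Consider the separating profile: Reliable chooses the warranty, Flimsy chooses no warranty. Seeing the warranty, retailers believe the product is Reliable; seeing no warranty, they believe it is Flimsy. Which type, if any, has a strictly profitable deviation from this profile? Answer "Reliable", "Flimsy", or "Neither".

The warranty pays 22; no warranty pays 11.
Reliable: assigned the warranty, nets 22 − 7 = 15; deviating to no warranty nets 11.
Flimsy: assigned no warranty, nets 11; deviating to the warranty nets 22 − 12 = 10.
Both types strictly prefer their assigned action; no profitable deviation.

Neither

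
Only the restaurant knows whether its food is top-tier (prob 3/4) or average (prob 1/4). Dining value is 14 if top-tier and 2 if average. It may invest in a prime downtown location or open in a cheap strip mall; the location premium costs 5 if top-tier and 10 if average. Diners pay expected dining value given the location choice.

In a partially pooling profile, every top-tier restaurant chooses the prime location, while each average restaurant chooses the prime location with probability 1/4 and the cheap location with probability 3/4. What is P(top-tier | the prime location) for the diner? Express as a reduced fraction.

12/13

P(the prime location) = (3/4)·1 + (1/4)·(1/4) = 13/16.
By Bayes' rule, P(top-tier | the prime location) = (3/4) / (13/16) = 12/13.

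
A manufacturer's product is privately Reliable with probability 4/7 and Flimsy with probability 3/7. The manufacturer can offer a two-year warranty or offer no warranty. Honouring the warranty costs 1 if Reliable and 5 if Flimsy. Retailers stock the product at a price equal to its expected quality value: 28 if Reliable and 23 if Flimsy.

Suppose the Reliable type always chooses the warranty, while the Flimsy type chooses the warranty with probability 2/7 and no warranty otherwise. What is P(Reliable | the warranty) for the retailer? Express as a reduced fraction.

P(the warranty) = (4/7)·1 + (3/7)·(2/7) = 34/49.
By Bayes' rule, P(Reliable | the warranty) = (4/7) / (34/49) = 14/17.

14/17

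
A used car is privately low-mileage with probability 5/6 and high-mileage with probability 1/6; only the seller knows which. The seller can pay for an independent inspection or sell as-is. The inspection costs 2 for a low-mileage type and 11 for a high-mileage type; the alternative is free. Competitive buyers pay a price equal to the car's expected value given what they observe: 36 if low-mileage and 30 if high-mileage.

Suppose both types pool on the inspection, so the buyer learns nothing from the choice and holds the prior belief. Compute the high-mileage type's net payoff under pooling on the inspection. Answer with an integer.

24

Pooled price = 5/6·36 + 1/6·30 = 35.
high-mileage pays cost 11 for the inspection, so net payoff = 35 − 11 = 24.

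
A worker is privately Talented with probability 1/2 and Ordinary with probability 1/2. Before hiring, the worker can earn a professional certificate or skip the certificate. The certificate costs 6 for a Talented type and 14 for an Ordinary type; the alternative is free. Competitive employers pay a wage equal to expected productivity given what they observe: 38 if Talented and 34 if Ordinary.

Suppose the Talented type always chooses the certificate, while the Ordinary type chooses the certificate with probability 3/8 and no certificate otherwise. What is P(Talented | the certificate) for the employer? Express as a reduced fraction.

8/11

P(the certificate) = (1/2)·1 + (1/2)·(3/8) = 11/16.
By Bayes' rule, P(Talented | the certificate) = (1/2) / (11/16) = 8/11.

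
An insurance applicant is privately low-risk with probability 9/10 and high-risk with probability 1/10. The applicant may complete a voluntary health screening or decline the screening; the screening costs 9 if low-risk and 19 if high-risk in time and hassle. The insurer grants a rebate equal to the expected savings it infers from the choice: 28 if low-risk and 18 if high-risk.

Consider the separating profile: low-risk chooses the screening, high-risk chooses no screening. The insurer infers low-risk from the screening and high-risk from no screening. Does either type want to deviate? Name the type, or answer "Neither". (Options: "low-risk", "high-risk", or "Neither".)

Neither

The screening pays 28; no screening pays 18.
low-risk: assigned the screening, nets 28 − 9 = 19; deviating to no screening nets 18.
high-risk: assigned no screening, nets 18; deviating to the screening nets 28 − 19 = 9.
Both types strictly prefer their assigned action; no profitable deviation.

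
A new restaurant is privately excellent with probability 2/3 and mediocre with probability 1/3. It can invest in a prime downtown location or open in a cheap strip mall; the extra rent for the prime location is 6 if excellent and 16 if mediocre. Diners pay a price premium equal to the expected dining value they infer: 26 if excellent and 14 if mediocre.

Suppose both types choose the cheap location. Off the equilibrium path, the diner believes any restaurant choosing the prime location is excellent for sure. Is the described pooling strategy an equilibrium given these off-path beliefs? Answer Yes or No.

On path, the diner holds the prior and pays 2/3·26 + 1/3·14 = 22. Off path (the prime location), believing excellent, it pays 26.
excellent: the cheap location nets 22; the prime location nets 26 − 6 = 20. excellent stays.
mediocre: the cheap location nets 22; the prime location nets 26 − 16 = 10. mediocre stays.
No type deviates, so pooling is sustained.

Yes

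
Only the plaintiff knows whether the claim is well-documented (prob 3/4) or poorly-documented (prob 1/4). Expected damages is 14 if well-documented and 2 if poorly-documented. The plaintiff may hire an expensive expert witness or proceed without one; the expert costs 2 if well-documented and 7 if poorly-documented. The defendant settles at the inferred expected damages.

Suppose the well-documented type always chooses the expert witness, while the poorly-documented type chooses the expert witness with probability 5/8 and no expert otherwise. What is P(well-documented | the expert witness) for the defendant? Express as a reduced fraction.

P(the expert witness) = (3/4)·1 + (1/4)·(5/8) = 29/32.
By Bayes' rule, P(well-documented | the expert witness) = (3/4) / (29/32) = 24/29.

24/29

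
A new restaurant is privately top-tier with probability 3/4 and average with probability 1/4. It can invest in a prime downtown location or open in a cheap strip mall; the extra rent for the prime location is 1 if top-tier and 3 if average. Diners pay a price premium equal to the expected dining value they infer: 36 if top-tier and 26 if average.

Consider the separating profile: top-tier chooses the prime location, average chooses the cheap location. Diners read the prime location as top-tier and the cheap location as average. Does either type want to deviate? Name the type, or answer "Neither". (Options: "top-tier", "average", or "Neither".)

average

The prime location pays 36; the cheap location pays 26.
top-tier: assigned the prime location, nets 36 − 1 = 35; deviating to the cheap location nets 26.
average: assigned the cheap location, nets 26; deviating to the prime location nets 36 − 3 = 33.
The average type gains 7 by deviating.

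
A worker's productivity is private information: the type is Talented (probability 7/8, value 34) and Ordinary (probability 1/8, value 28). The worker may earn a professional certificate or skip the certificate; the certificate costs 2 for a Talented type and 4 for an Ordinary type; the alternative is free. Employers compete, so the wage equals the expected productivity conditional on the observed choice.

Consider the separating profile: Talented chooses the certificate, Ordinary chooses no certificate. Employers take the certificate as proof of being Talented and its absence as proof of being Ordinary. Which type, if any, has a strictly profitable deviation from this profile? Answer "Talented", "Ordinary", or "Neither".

Ordinary

The certificate pays 34; no certificate pays 28.
Talented: assigned the certificate, nets 34 − 2 = 32; deviating to no certificate nets 28.
Ordinary: assigned no certificate, nets 28; deviating to the certificate nets 34 − 4 = 30.
The Ordinary type gains 2 by deviating.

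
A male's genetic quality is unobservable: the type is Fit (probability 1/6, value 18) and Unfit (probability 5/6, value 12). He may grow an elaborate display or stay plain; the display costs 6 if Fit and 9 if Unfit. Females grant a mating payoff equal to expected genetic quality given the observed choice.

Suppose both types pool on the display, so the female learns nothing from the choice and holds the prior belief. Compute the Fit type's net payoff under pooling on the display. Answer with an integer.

Pooled mating payoff = 1/6·18 + 5/6·12 = 13.
Fit pays cost 6 for the display, so net payoff = 13 − 6 = 7.

7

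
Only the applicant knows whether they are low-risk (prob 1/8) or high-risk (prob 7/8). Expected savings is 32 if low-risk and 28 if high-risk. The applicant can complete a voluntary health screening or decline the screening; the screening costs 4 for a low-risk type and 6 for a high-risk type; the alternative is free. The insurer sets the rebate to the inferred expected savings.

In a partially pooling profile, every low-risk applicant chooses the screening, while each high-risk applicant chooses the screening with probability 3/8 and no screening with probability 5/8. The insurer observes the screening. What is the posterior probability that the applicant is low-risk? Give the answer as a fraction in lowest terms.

P(the screening) = (1/8)·1 + (7/8)·(3/8) = 29/64.
By Bayes' rule, P(low-risk | the screening) = (1/8) / (29/64) = 8/29.

8/29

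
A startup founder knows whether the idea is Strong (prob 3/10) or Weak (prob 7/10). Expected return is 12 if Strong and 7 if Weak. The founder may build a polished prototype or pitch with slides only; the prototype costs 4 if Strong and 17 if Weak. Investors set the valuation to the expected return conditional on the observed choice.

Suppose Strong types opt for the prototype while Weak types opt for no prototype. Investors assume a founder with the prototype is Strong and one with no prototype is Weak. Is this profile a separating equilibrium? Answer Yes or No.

Yes

Under these beliefs, the prototype earns valuation 12 and no prototype earns valuation 7.
Strong: the prototype nets 12 − 4 = 8; no prototype nets 7. Strong prefers the prototype.
Weak: the prototype nets 12 − 17 = -5; no prototype nets 7. Weak prefers no prototype.
Neither type deviates, so the separating profile is an equilibrium.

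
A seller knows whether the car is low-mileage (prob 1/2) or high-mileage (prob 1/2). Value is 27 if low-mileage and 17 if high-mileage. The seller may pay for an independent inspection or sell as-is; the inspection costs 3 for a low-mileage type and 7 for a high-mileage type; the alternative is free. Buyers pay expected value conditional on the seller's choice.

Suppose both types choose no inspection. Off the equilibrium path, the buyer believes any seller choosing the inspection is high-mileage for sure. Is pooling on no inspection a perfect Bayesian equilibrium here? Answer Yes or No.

Yes

On path, the buyer holds the prior and pays 1/2·27 + 1/2·17 = 22. Off path (the inspection), believing high-mileage, it pays 17.
low-mileage: no inspection nets 22; the inspection nets 17 − 3 = 14. low-mileage stays.
high-mileage: no inspection nets 22; the inspection nets 17 − 7 = 10. high-mileage stays.
No type deviates, so pooling is sustained.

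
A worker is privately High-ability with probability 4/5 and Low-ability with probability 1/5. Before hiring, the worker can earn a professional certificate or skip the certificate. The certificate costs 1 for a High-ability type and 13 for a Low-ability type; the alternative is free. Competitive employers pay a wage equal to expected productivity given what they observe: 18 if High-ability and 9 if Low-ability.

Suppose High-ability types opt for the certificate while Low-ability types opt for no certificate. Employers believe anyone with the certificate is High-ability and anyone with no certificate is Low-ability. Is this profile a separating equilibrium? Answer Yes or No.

Under these beliefs, the certificate earns wage 18 and no certificate earns wage 9.
High-ability: the certificate nets 18 − 1 = 17; no certificate nets 9. High-ability prefers the certificate.
Low-ability: the certificate nets 18 − 13 = 5; no certificate nets 9. Low-ability prefers no certificate.
Neither type deviates, so the separating profile is an equilibrium.

Yes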